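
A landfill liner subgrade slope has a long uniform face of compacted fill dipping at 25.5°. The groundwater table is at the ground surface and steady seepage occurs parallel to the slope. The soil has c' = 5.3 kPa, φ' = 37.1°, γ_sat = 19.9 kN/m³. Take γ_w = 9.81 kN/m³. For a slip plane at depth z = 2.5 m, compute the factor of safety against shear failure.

FS = 1.08

With seepage parallel to the slope and the water table at the surface, the effective normal stress on the slip plane uses the buoyant unit weight γ' = γ_sat − γ_w while the driving shear stress uses γ_sat:
FS = [c' + γ' z cos²β tanφ'] / [γ_sat z sinβ cosβ]
γ' = 19.9 − 9.81 = 10.09 kN/m³
Numerator = 5.3 + 10.09·2.5·cos²25.5°·tan37.1° = 5.3 + 10.09·2.5·0.8147·0.7563 = 20.842 kPa
Denominator = 19.9·2.5·sin25.5°·cos25.5° = 19.9·2.5·0.4305·0.9026 = 19.332 kPa
FS = 20.842 / 19.332 = 1.078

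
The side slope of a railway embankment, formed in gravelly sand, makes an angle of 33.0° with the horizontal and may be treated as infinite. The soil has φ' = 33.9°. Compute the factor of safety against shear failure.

FS = 1.03

For a dry cohesionless infinite slope the factor of safety is FS = tanφ' / tanβ.
FS = tan33.9° / tan33.0° = 0.6720 / 0.6494 = 1.035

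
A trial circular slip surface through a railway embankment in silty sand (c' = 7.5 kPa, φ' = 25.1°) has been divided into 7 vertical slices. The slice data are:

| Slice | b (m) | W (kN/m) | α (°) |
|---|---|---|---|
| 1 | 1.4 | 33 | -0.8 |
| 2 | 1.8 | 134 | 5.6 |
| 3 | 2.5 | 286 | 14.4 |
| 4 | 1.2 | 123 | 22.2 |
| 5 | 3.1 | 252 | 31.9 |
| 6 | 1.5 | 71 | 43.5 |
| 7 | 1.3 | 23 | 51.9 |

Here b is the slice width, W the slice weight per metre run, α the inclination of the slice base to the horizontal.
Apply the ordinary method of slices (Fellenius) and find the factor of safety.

FS = 1.53

Ordinary method of slices: FS = Σ[c'·Δl_i + (W_i cosα_i)·tanφ'] / Σ W_i sinα_i, with Δl_i = b_i / cosα_i.
Slice 1: Δl = 1.4/cos(-0.8°) = 1.400 m; N'_1 = 33·cos(-0.8°) = 33.0; c'Δl = 10.50; W sinα = -0.5
Slice 2: Δl = 1.8/cos5.6° = 1.809 m; N'_2 = 134·cos5.6° = 133.4; c'Δl = 13.56; W sinα = 13.1
Slice 3: Δl = 2.5/cos14.4° = 2.581 m; N'_3 = 286·cos14.4° = 277.0; c'Δl = 19.36; W sinα = 71.1
Slice 4: Δl = 1.2/cos22.2° = 1.296 m; N'_4 = 123·cos22.2° = 113.9; c'Δl = 9.72; W sinα = 46.5
Slice 5: Δl = 3.1/cos31.9° = 3.651 m; N'_5 = 252·cos31.9° = 213.9; c'Δl = 27.39; W sinα = 133.2
Slice 6: Δl = 1.5/cos43.5° = 2.068 m; N'_6 = 71·cos43.5° = 51.5; c'Δl = 15.51; W sinα = 48.9
Slice 7: Δl = 1.3/cos51.9° = 2.107 m; N'_7 = 23·cos51.9° = 14.2; c'Δl = 15.80; W sinα = 18.1
Σc'Δl = 111.8 kN/m; ΣN' = 836.9 kN/m; ΣW sinα = 330.4 kN/m
Resisting = 111.8 + 836.9·tan25.1° = 111.8 + 392.0 = 503.9 kN/m
FS = 503.9 / 330.4 = 1.525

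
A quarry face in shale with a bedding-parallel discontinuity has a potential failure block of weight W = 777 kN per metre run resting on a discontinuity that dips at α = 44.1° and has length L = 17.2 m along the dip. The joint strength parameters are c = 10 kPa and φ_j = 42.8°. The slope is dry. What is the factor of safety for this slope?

Resolving the block weight along and normal to the plane and applying the Mohr–Coulomb strength on the joint:
N' = W cosα = 777·cos44.1° = 558.0 kN/m
Driving force T = W sinα = 777·sin44.1° = 540.7 kN/m
Resisting force R = c·L + N'·tanφ_j = 10·17.2 + 558.0·tan42.8° = 172.0 + 516.7 = 688.7 kN/m
FS = R / T = 688.7 / 540.7 = 1.274

FS = 1.27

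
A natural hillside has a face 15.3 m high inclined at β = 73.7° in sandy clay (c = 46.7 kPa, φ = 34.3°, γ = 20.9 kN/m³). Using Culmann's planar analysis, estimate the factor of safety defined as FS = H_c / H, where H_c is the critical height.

H_c = (4c/γ) · sinβ cosφ / [1 − cos(β − φ)]
    = (4·46.7/20.9) · sin73.7°·cos34.3° / [1 − cos39.4°]
    = 8.938 · 0.7929 / 0.2273 = 31.18 m
FS = H_c / H = 31.18 / 15.3 = 2.038

FS = 2.04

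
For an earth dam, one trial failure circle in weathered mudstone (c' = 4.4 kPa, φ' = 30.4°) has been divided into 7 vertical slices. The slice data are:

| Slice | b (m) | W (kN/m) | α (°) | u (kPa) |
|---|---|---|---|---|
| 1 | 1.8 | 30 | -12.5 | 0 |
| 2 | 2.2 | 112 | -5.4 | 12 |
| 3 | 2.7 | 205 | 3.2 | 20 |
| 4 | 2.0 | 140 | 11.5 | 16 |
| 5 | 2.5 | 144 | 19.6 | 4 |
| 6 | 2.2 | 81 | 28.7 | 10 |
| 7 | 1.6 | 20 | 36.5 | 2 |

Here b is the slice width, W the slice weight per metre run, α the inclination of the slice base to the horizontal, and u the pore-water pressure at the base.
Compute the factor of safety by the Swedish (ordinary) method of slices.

FS = 3.25

Ordinary method of slices: FS = Σ[c'·Δl_i + (W_i cosα_i − u_i·Δl_i)·tanφ'] / Σ W_i sinα_i, with Δl_i = b_i / cosα_i.
Slice 1: Δl = 1.8/cos(-12.5°) = 1.844 m; N'_1 = 30·cos(-12.5°) − 0·1.844 = 29.3; c'Δl = 8.11; W sinα = -6.5
Slice 2: Δl = 2.2/cos(-5.4°) = 2.210 m; N'_2 = 112·cos(-5.4°) − 12·2.210 = 85.0; c'Δl = 9.72; W sinα = -10.5
Slice 3: Δl = 2.7/cos3.2° = 2.704 m; N'_3 = 205·cos3.2° − 20·2.704 = 150.6; c'Δl = 11.90; W sinα = 11.4
Slice 4: Δl = 2.0/cos11.5° = 2.041 m; N'_4 = 140·cos11.5° − 16·2.041 = 104.5; c'Δl = 8.98; W sinα = 27.9
Slice 5: Δl = 2.5/cos19.6° = 2.654 m; N'_5 = 144·cos19.6° − 4·2.654 = 125.0; c'Δl = 11.68; W sinα = 48.3
Slice 6: Δl = 2.2/cos28.7° = 2.508 m; N'_6 = 81·cos28.7° − 10·2.508 = 46.0; c'Δl = 11.04; W sinα = 38.9
Slice 7: Δl = 1.6/cos36.5° = 1.990 m; N'_7 = 20·cos36.5° − 2·1.990 = 12.1; c'Δl = 8.76; W sinα = 11.9
Σc'Δl = 70.2 kN/m; ΣN' = 552.5 kN/m; ΣW sinα = 121.4 kN/m
Resisting = 70.2 + 552.5·tan30.4° = 70.2 + 324.2 = 394.3 kN/m
FS = 394.3 / 121.4 = 3.248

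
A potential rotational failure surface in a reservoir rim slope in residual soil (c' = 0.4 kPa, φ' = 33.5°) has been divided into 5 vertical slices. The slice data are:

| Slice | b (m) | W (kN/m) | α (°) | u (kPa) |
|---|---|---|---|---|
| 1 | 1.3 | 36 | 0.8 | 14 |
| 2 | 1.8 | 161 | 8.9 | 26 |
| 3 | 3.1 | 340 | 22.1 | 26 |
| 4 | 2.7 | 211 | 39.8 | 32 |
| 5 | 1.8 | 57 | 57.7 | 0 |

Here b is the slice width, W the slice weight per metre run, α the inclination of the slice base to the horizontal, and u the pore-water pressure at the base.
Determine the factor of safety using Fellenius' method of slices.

FS = 0.88

Ordinary method of slices: FS = Σ[c'·Δl_i + (W_i cosα_i − u_i·Δl_i)·tanφ'] / Σ W_i sinα_i, with Δl_i = b_i / cosα_i.
Slice 1: Δl = 1.3/cos0.8° = 1.300 m; N'_1 = 36·cos0.8° − 14·1.300 = 17.8; c'Δl = 0.52; W sinα = 0.5
Slice 2: Δl = 1.8/cos8.9° = 1.822 m; N'_2 = 161·cos8.9° − 26·1.822 = 111.7; c'Δl = 0.73; W sinα = 24.9
Slice 3: Δl = 3.1/cos22.1° = 3.346 m; N'_3 = 340·cos22.1° − 26·3.346 = 228.0; c'Δl = 1.34; W sinα = 127.9
Slice 4: Δl = 2.7/cos39.8° = 3.514 m; N'_4 = 211·cos39.8° − 32·3.514 = 49.6; c'Δl = 1.41; W sinα = 135.1
Slice 5: Δl = 1.8/cos57.7° = 3.369 m; N'_5 = 57·cos57.7° − 0·3.369 = 30.5; c'Δl = 1.35; W sinα = 48.2
Σc'Δl = 5.3 kN/m; ΣN' = 437.6 kN/m; ΣW sinα = 336.6 kN/m
Resisting = 5.3 + 437.6·tan33.5° = 5.3 + 289.7 = 295.0 kN/m
FS = 295.0 / 336.6 = 0.876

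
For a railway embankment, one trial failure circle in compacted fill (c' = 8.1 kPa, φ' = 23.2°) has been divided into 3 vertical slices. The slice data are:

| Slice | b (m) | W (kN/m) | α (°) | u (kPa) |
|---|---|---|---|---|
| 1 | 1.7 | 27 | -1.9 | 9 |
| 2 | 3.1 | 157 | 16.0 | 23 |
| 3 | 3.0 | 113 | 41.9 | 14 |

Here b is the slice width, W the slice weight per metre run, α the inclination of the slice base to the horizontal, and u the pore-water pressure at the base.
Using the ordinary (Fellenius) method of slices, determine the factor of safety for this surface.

Ordinary method of slices: FS = Σ[c'·Δl_i + (W_i cosα_i − u_i·Δl_i)·tanφ'] / Σ W_i sinα_i, with Δl_i = b_i / cosα_i.
Slice 1: Δl = 1.7/cos(-1.9°) = 1.701 m; N'_1 = 27·cos(-1.9°) − 9·1.701 = 11.7; c'Δl = 13.78; W sinα = -0.9
Slice 2: Δl = 3.1/cos16.0° = 3.225 m; N'_2 = 157·cos16.0° − 23·3.225 = 76.7; c'Δl = 26.12; W sinα = 43.3
Slice 3: Δl = 3.0/cos41.9° = 4.031 m; N'_3 = 113·cos41.9° − 14·4.031 = 27.7; c'Δl = 32.65; W sinα = 75.5
Σc'Δl = 72.5 kN/m; ΣN' = 116.1 kN/m; ΣW sinα = 117.8 kN/m
Resisting = 72.5 + 116.1·tan23.2° = 72.5 + 49.8 = 122.3 kN/m
FS = 122.3 / 117.8 = 1.038

FS = 1.04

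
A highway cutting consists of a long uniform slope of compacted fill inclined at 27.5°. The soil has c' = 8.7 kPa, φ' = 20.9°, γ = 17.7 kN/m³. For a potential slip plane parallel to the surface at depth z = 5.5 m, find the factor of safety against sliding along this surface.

FS = 0.95

For an infinite slope with a slip plane parallel to the surface (no pore pressure): FS = [c' + γz cos²β tanφ'] / [γz sinβ cosβ].
γz = 17.7·5.5 = 97.35 kN/m²
Numerator = 8.7 + 97.35·cos²27.5°·tan20.9° = 8.7 + 97.35·0.7868·0.3819 = 37.948 kPa
Denominator = 97.35·sin27.5°·cos27.5° = 97.35·0.4617·0.8870 = 39.872 kPa
FS = 37.948 / 39.872 = 0.952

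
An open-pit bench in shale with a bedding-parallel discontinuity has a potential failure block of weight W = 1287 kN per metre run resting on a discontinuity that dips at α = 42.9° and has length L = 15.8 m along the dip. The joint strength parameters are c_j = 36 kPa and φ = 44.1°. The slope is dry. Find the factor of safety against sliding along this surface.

Resolving the block weight along and normal to the plane and applying the Mohr–Coulomb strength on the joint:
N' = W cosα = 1287·cos42.9° = 942.8 kN/m
Driving force T = W sinα = 1287·sin42.9° = 876.1 kN/m
Resisting force R = c_j·L + N'·tanφ = 36·15.8 + 942.8·tan44.1° = 568.8 + 913.6 = 1482.4 kN/m
FS = R / T = 1482.4 / 876.1 = 1.692

FS = 1.69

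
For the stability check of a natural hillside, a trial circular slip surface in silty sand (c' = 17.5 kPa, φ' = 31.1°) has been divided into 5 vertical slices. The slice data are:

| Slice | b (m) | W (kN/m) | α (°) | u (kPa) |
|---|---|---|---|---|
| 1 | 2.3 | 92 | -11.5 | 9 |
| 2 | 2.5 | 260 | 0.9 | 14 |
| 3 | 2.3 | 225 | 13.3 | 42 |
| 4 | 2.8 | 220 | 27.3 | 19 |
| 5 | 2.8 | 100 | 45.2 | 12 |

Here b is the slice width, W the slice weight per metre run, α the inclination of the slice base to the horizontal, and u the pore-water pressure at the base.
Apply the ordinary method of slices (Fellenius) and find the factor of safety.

Ordinary method of slices: FS = Σ[c'·Δl_i + (W_i cosα_i − u_i·Δl_i)·tanφ'] / Σ W_i sinα_i, with Δl_i = b_i / cosα_i.
Slice 1: Δl = 2.3/cos(-11.5°) = 2.347 m; N'_1 = 92·cos(-11.5°) − 9·2.347 = 69.0; c'Δl = 41.07; W sinα = -18.3
Slice 2: Δl = 2.5/cos0.9° = 2.500 m; N'_2 = 260·cos0.9° − 14·2.500 = 225.0; c'Δl = 43.76; W sinα = 4.1
Slice 3: Δl = 2.3/cos13.3° = 2.363 m; N'_3 = 225·cos13.3° − 42·2.363 = 119.7; c'Δl = 41.36; W sinα = 51.8
Slice 4: Δl = 2.8/cos27.3° = 3.151 m; N'_4 = 220·cos27.3° − 19·3.151 = 135.6; c'Δl = 55.14; W sinα = 100.9
Slice 5: Δl = 2.8/cos45.2° = 3.974 m; N'_5 = 100·cos45.2° − 12·3.974 = 22.8; c'Δl = 69.54; W sinα = 71.0
Σc'Δl = 250.9 kN/m; ΣN' = 572.1 kN/m; ΣW sinα = 209.4 kN/m
Resisting = 250.9 + 572.1·tan31.1° = 250.9 + 345.1 = 596.0 kN/m
FS = 596.0 / 209.4 = 2.847

FS = 2.85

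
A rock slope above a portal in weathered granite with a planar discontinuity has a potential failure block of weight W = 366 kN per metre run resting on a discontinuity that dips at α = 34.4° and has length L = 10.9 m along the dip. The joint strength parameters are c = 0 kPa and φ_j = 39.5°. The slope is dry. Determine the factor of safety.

Resolving the block weight along and normal to the plane and applying the Mohr–Coulomb strength on the joint:
N' = W cosα = 366·cos34.4° = 302.0 kN/m
Driving force T = W sinα = 366·sin34.4° = 206.8 kN/m
Resisting force R = c·L + N'·tanφ_j = 0·10.9 + 302.0·tan39.5° = 0.0 + 248.9 = 248.9 kN/m
FS = R / T = 248.9 / 206.8 = 1.204

FS = 1.20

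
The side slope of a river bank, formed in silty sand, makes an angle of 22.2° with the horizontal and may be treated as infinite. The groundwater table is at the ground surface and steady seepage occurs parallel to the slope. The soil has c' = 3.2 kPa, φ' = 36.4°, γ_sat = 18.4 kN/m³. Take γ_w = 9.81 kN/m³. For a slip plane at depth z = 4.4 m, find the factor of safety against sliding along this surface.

FS = 0.96

With seepage parallel to the slope and the water table at the surface, the effective normal stress on the slip plane uses the buoyant unit weight γ' = γ_sat − γ_w while the driving shear stress uses γ_sat:
FS = [c' + γ' z cos²β tanφ'] / [γ_sat z sinβ cosβ]
γ' = 18.4 − 9.81 = 8.59 kN/m³
Numerator = 3.2 + 8.59·4.4·cos²22.2°·tan36.4° = 3.2 + 8.59·4.4·0.8572·0.7373 = 27.087 kPa
Denominator = 18.4·4.4·sin22.2°·cos22.2° = 18.4·4.4·0.3778·0.9259 = 28.322 kPa
FS = 27.087 / 28.322 = 0.956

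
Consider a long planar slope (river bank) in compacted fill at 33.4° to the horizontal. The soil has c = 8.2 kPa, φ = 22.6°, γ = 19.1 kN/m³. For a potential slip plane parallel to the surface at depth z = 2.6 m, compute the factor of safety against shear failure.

FS = 0.99

For an infinite slope with a slip plane parallel to the surface (no pore pressure): FS = [c + γz cos²β tanφ] / [γz sinβ cosβ].
γz = 19.1·2.6 = 49.66 kN/m²
Numerator = 8.2 + 49.66·cos²33.4°·tan22.6° = 8.2 + 49.66·0.6970·0.4163 = 22.607 kPa
Denominator = 49.66·sin33.4°·cos33.4° = 49.66·0.5505·0.8348 = 22.822 kPa
FS = 22.607 / 22.822 = 0.991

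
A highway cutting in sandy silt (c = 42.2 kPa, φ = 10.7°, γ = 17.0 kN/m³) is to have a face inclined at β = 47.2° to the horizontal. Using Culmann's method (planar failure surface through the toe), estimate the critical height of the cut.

H_c = 36.50 m

Culmann's analysis gives the critical failure plane at α_cr = (β + φ)/2 = (47.2 + 10.7)/2 = 29.0°, and the critical height
H_c = (4c/γ) · sinβ cosφ / [1 − cos(β − φ)]
    = (4·42.2/17.0) · sin47.2°·cos10.7° / [1 − cos(36.5°)]
    = 9.929 · 0.7337·0.9826 / [1 − 0.8039]
    = 9.929 · 0.7210 / 0.1961
    = 36.50 m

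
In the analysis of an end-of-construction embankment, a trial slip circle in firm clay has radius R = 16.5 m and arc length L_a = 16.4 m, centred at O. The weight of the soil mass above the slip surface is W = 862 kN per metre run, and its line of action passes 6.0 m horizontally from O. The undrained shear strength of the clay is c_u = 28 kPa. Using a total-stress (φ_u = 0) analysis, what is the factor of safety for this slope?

FS = 1.46

Taking moments about the centre O, the resisting moment is provided by the undrained shear strength acting along the arc:
M_R = c_u·L_a·R = 28·16.40·16.5 = 7576.8 kN·m/m
M_D = W·d = 862·6.0 = 5172.0 kN·m/m
FS = M_R / M_D = 7576.8 / 5172.0 = 1.465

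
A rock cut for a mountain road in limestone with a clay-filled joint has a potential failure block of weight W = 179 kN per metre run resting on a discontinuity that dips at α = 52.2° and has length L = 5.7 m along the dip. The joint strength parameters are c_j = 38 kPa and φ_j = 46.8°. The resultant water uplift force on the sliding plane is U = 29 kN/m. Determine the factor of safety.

FS = 2.14

Resolving the block weight along and normal to the plane and applying the Mohr–Coulomb strength on the joint:
N' = W cosα − U = 179·cos52.2° − 29 = 80.7 kN/m
Driving force T = W sinα = 179·sin52.2° = 141.4 kN/m
Resisting force R = c_j·L + N'·tanφ_j = 38·5.7 + 80.7·tan46.8° = 216.6 + 85.9 = 302.5 kN/m
FS = R / T = 302.5 / 141.4 = 2.139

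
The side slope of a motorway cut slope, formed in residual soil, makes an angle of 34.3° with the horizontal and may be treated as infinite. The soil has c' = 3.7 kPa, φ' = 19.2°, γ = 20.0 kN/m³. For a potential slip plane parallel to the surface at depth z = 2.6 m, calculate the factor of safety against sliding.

For an infinite slope with a slip plane parallel to the surface (no pore pressure): FS = [c' + γz cos²β tanφ'] / [γz sinβ cosβ].
γz = 20.0·2.6 = 52.00 kN/m²
Numerator = 3.7 + 52.00·cos²34.3°·tan19.2° = 3.7 + 52.00·0.6824·0.3482 = 16.058 kPa
Denominator = 52.00·sin34.3°·cos34.3° = 52.00·0.5635·0.8261 = 24.207 kPa
FS = 16.058 / 24.207 = 0.663

FS = 0.66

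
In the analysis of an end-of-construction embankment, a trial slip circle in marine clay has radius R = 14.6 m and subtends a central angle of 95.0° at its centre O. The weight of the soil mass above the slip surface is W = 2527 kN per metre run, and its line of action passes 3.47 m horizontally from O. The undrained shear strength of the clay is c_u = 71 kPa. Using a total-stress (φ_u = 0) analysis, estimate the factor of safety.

FS = 2.86

Taking moments about the centre O, the resisting moment is provided by the undrained shear strength acting along the arc:
Arc length L_a = R·θ = 14.6·(95.0°·π/180) = 14.6·1.6581 = 24.21 m
M_R = c_u·L_a·R = 71·24.21·14.6 = 25093.7 kN·m/m
M_D = W·d = 2527·3.47 = 8768.7 kN·m/m
FS = M_R / M_D = 25093.7 / 8768.7 = 2.862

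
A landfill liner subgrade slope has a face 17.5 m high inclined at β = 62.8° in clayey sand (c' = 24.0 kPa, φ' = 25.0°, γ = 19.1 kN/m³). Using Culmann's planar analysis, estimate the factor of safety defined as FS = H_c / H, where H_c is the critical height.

H_c = (4c'/γ) · sinβ cosφ' / [1 − cos(β − φ')]
    = (4·24.0/19.1) · sin62.8°·cos25.0° / [1 − cos37.8°]
    = 5.026 · 0.8061 / 0.2098 = 19.31 m
FS = H_c / H = 19.31 / 17.5 = 1.103

FS = 1.10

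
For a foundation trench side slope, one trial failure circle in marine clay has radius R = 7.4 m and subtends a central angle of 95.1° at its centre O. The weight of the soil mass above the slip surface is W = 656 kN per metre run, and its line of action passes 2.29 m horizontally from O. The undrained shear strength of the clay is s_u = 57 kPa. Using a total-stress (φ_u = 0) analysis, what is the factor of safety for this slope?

Taking moments about the centre O, the resisting moment is provided by the undrained shear strength acting along the arc:
Arc length L_a = R·θ = 7.4·(95.1°·π/180) = 7.4·1.6598 = 12.28 m
M_R = s_u·L_a·R = 57·12.28·7.4 = 5180.8 kN·m/m
M_D = W·d = 656·2.29 = 1502.2 kN·m/m
FS = M_R / M_D = 5180.8 / 1502.2 = 3.449

FS = 3.45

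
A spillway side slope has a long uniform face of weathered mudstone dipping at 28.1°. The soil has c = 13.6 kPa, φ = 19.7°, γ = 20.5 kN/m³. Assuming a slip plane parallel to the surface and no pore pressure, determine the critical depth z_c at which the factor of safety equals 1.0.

Setting FS = 1.00 in FS = [c + γz cos²β tanφ] / [γz sinβ cosβ] and solving for z:
z = c / [γ cosβ (FS·sinβ − cosβ·tanφ)]
  = 13.6 / [20.5·cos28.1°·(1.00·sin28.1° − cos28.1°·tan19.7°)]
  = 13.6 / [20.5·0.8821·(1.00·0.4710 − 0.8821·0.3581)]
  = 13.6 / 2.8059 = 4.847 m

z_c = 4.85 m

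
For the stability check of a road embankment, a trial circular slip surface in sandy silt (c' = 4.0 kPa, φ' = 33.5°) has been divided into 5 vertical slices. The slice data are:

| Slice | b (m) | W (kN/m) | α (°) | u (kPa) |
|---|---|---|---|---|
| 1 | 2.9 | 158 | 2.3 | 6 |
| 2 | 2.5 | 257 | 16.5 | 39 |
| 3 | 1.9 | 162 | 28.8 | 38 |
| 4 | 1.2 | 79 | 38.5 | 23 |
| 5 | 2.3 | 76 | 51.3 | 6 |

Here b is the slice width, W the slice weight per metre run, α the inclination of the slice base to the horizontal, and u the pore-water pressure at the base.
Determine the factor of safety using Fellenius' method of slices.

Ordinary method of slices: FS = Σ[c'·Δl_i + (W_i cosα_i − u_i·Δl_i)·tanφ'] / Σ W_i sinα_i, with Δl_i = b_i / cosα_i.
Slice 1: Δl = 2.9/cos2.3° = 2.902 m; N'_1 = 158·cos2.3° − 6·2.902 = 140.5; c'Δl = 11.61; W sinα = 6.3
Slice 2: Δl = 2.5/cos16.5° = 2.607 m; N'_2 = 257·cos16.5° − 39·2.607 = 144.7; c'Δl = 10.43; W sinα = 73.0
Slice 3: Δl = 1.9/cos28.8° = 2.168 m; N'_3 = 162·cos28.8° − 38·2.168 = 59.6; c'Δl = 8.67; W sinα = 78.0
Slice 4: Δl = 1.2/cos38.5° = 1.533 m; N'_4 = 79·cos38.5° − 23·1.533 = 26.6; c'Δl = 6.13; W sinα = 49.2
Slice 5: Δl = 2.3/cos51.3° = 3.679 m; N'_5 = 76·cos51.3° − 6·3.679 = 25.4; c'Δl = 14.71; W sinα = 59.3
Σc'Δl = 51.6 kN/m; ΣN' = 396.8 kN/m; ΣW sinα = 265.9 kN/m
Resisting = 51.6 + 396.8·tan33.5° = 51.6 + 262.6 = 314.2 kN/m
FS = 314.2 / 265.9 = 1.182

FS = 1.18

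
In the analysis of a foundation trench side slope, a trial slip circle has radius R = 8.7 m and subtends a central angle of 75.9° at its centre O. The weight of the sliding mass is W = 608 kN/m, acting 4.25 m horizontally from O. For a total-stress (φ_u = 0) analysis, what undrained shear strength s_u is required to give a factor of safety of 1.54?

FS = s_u·L_a·R / (W·d), so s_u = FS·W·d / (L_a·R).
Arc length L_a = R·θ = 8.7·(75.9°·π/180) = 8.7·1.3247 = 11.52 m
s_u = 1.54·608·4.25 / (11.52·8.7) = 3979.4 / 100.27 = 39.69 kPa

s_u = 39.7 kPa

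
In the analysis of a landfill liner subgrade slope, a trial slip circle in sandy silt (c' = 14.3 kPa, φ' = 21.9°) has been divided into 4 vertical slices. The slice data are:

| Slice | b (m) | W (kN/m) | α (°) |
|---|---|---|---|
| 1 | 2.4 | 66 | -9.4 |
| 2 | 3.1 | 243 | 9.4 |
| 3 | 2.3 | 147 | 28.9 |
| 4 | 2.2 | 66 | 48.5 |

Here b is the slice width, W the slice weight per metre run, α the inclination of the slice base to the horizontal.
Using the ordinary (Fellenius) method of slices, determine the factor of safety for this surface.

FS = 2.39

Ordinary method of slices: FS = Σ[c'·Δl_i + (W_i cosα_i)·tanφ'] / Σ W_i sinα_i, with Δl_i = b_i / cosα_i.
Slice 1: Δl = 2.4/cos(-9.4°) = 2.433 m; N'_1 = 66·cos(-9.4°) = 65.1; c'Δl = 34.79; W sinα = -10.8
Slice 2: Δl = 3.1/cos9.4° = 3.142 m; N'_2 = 243·cos9.4° = 239.7; c'Δl = 44.93; W sinα = 39.7
Slice 3: Δl = 2.3/cos28.9° = 2.627 m; N'_3 = 147·cos28.9° = 128.7; c'Δl = 37.57; W sinα = 71.0
Slice 4: Δl = 2.2/cos48.5° = 3.320 m; N'_4 = 66·cos48.5° = 43.7; c'Δl = 47.48; W sinα = 49.4
Σc'Δl = 164.8 kN/m; ΣN' = 477.3 kN/m; ΣW sinα = 149.4 kN/m
Resisting = 164.8 + 477.3·tan21.9° = 164.8 + 191.9 = 356.6 kN/m
FS = 356.6 / 149.4 = 2.387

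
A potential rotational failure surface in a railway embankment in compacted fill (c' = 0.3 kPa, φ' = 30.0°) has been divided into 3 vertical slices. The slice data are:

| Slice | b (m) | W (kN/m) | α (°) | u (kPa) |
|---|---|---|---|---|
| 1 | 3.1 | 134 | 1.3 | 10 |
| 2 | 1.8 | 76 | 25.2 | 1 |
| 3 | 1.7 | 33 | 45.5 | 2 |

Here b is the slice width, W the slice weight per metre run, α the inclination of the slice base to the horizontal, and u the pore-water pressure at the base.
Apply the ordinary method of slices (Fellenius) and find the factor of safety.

Ordinary method of slices: FS = Σ[c'·Δl_i + (W_i cosα_i − u_i·Δl_i)·tanφ'] / Σ W_i sinα_i, with Δl_i = b_i / cosα_i.
Slice 1: Δl = 3.1/cos1.3° = 3.101 m; N'_1 = 134·cos1.3° − 10·3.101 = 103.0; c'Δl = 0.93; W sinα = 3.0
Slice 2: Δl = 1.8/cos25.2° = 1.989 m; N'_2 = 76·cos25.2° − 1·1.989 = 66.8; c'Δl = 0.60; W sinα = 32.4
Slice 3: Δl = 1.7/cos45.5° = 2.425 m; N'_3 = 33·cos45.5° − 2·2.425 = 18.3; c'Δl = 0.73; W sinα = 23.5
Σc'Δl = 2.3 kN/m; ΣN' = 188.0 kN/m; ΣW sinα = 58.9 kN/m
Resisting = 2.3 + 188.0·tan30.0° = 2.3 + 108.6 = 110.8 kN/m
FS = 110.8 / 58.9 = 1.880

FS = 1.88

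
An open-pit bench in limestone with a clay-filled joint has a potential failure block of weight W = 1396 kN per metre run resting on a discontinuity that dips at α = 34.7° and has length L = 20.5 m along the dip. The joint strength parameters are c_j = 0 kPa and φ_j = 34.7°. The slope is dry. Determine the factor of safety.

FS = 1.00

Resolving the block weight along and normal to the plane and applying the Mohr–Coulomb strength on the joint:
N' = W cosα = 1396·cos34.7° = 1147.7 kN/m
Driving force T = W sinα = 1396·sin34.7° = 794.7 kN/m
Resisting force R = c_j·L + N'·tanφ_j = 0·20.5 + 1147.7·tan34.7° = 0.0 + 794.7 = 794.7 kN/m
FS = R / T = 794.7 / 794.7 = 1.000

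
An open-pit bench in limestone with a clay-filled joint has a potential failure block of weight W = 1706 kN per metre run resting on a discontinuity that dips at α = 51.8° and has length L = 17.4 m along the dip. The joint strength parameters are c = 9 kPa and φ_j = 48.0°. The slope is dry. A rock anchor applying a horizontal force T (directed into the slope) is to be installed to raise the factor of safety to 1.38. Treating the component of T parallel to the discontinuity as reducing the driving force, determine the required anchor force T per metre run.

Resolving forces along and normal to the sliding plane, with the horizontal anchor force T adding T·sinα to the effective normal force and T·cosα acting up the plane against the driving force:
FS = [cL + (W cosα + T sinα) tanφ_j] / [W sinα − T cosα]
Without the anchor: N' = 1055.0 kN/m, driving T_d = 1340.7 kN/m, resisting R = 9·17.4 + 1055.0·tan48.0° = 1328.3 kN/m, FS = 0.99.
Setting FS = 1.38 and solving for T:
1.38·(1340.7 − T cos51.8°) = 1328.3 + T sin51.8°·tan48.0°
T·(sin51.8°·tan48.0° + 1.38·cos51.8°) = 1.38·1340.7 − 1328.3
T·(0.7859·1.1106 + 1.38·0.6184) = 1850.1 − 1328.3 = 521.8
T·1.7262 = 521.8
T = 302.3 kN/m

T = 302 kN/m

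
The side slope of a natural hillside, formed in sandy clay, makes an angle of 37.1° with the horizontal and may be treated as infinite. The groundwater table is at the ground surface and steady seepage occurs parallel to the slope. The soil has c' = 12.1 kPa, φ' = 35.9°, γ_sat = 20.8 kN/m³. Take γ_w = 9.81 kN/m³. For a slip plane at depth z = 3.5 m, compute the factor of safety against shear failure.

With seepage parallel to the slope and the water table at the surface, the effective normal stress on the slip plane uses the buoyant unit weight γ' = γ_sat − γ_w while the driving shear stress uses γ_sat:
FS = [c' + γ' z cos²β tanφ'] / [γ_sat z sinβ cosβ]
γ' = 20.8 − 9.81 = 10.99 kN/m³
Numerator = 12.1 + 10.99·3.5·cos²37.1°·tan35.9° = 12.1 + 10.99·3.5·0.6361·0.7239 = 29.813 kPa
Denominator = 20.8·3.5·sin37.1°·cos37.1° = 20.8·3.5·0.6032·0.7976 = 35.025 kPa
FS = 29.813 / 35.025 = 0.851

FS = 0.85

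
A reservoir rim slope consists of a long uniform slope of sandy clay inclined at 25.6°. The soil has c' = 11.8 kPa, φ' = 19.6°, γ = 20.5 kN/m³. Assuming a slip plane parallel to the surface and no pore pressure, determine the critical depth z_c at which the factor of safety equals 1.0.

z_c = 5.75 m

Setting FS = 1.00 in FS = [c' + γz cos²β tanφ'] / [γz sinβ cosβ] and solving for z:
z = c' / [γ cosβ (FS·sinβ − cosβ·tanφ')]
  = 11.8 / [20.5·cos25.6°·(1.00·sin25.6° − cos25.6°·tan19.6°)]
  = 11.8 / [20.5·0.9018·(1.00·0.4321 − 0.9018·0.3561)]
  = 11.8 / 2.0513 = 5.752 m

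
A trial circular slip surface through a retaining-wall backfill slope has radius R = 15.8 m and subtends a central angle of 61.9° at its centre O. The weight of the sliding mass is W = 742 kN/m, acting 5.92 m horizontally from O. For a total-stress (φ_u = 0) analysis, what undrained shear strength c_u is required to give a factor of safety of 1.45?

c_u = 23.6 kPa

FS = c_u·L_a·R / (W·d), so c_u = FS·W·d / (L_a·R).
Arc length L_a = R·θ = 15.8·(61.9°·π/180) = 15.8·1.0804 = 17.07 m
c_u = 1.45·742·5.92 / (17.07·15.8) = 6369.3 / 269.70 = 23.62 kPa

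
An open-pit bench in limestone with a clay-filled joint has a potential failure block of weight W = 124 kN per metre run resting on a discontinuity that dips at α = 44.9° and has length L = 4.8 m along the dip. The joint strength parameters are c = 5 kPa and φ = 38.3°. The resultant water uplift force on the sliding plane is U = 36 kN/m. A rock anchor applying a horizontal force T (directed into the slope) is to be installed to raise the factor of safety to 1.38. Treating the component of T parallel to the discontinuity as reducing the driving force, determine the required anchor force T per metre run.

Resolving forces along and normal to the sliding plane, with the horizontal anchor force T adding T·sinα to the effective normal force and T·cosα acting up the plane against the driving force:
FS = [cL + (W cosα − U + T sinα) tanφ] / [W sinα − T cosα]
Without the anchor: N' = 51.8 kN/m, driving T_d = 87.5 kN/m, resisting R = 5·4.8 + 51.8·tan38.3° = 64.9 kN/m, FS = 0.74.
Setting FS = 1.38 and solving for T:
1.38·(87.5 − T cos44.9°) = 64.9 + T sin44.9°·tan38.3°
T·(sin44.9°·tan38.3° + 1.38·cos44.9°) = 1.38·87.5 − 64.9
T·(0.7059·0.7898 + 1.38·0.7083) = 120.8 − 64.9 = 55.9
T·1.5350 = 55.9
T = 36.4 kN/m

T = 36 kN/m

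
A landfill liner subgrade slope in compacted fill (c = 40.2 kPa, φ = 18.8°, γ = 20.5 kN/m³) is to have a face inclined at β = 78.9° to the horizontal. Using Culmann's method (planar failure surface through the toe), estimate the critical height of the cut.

H_c = 14.53 m

Culmann's analysis gives the critical failure plane at α_cr = (β + φ)/2 = (78.9 + 18.8)/2 = 48.9°, and the critical height
H_c = (4c/γ) · sinβ cosφ / [1 − cos(β − φ)]
    = (4·40.2/20.5) · sin78.9°·cos18.8° / [1 − cos(60.1°)]
    = 7.844 · 0.9813·0.9466 / [1 − 0.4985]
    = 7.844 · 0.9289 / 0.5015
    = 14.53 m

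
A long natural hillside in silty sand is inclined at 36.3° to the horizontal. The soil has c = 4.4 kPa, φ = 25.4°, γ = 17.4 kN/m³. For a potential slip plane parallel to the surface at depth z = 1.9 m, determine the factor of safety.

For an infinite slope with a slip plane parallel to the surface (no pore pressure): FS = [c + γz cos²β tanφ] / [γz sinβ cosβ].
γz = 17.4·1.9 = 33.06 kN/m²
Numerator = 4.4 + 33.06·cos²36.3°·tan25.4° = 4.4 + 33.06·0.6495·0.4748 = 14.596 kPa
Denominator = 33.06·sin36.3°·cos36.3° = 33.06·0.5920·0.8059 = 15.774 kPa
FS = 14.596 / 15.774 = 0.925

FS = 0.93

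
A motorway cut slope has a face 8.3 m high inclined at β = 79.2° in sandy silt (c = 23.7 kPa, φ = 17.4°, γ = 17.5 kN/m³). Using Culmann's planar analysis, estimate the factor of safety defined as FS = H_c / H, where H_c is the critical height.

H_c = (4c/γ) · sinβ cosφ / [1 − cos(β − φ)]
    = (4·23.7/17.5) · sin79.2°·cos17.4° / [1 − cos61.8°]
    = 5.417 · 0.9373 / 0.5274 = 9.63 m
FS = H_c / H = 9.63 / 8.3 = 1.160

FS = 1.16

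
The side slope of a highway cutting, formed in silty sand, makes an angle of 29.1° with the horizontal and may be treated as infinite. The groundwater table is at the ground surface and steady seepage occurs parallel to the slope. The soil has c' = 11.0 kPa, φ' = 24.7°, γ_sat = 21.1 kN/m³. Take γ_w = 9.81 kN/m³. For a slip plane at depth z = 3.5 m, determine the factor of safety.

FS = 0.79

With seepage parallel to the slope and the water table at the surface, the effective normal stress on the slip plane uses the buoyant unit weight γ' = γ_sat − γ_w while the driving shear stress uses γ_sat:
FS = [c' + γ' z cos²β tanφ'] / [γ_sat z sinβ cosβ]
γ' = 21.1 − 9.81 = 11.29 kN/m³
Numerator = 11.0 + 11.29·3.5·cos²29.1°·tan24.7° = 11.0 + 11.29·3.5·0.7635·0.4599 = 24.876 kPa
Denominator = 21.1·3.5·sin29.1°·cos29.1° = 21.1·3.5·0.4863·0.8738 = 31.382 kPa
FS = 24.876 / 31.382 = 0.793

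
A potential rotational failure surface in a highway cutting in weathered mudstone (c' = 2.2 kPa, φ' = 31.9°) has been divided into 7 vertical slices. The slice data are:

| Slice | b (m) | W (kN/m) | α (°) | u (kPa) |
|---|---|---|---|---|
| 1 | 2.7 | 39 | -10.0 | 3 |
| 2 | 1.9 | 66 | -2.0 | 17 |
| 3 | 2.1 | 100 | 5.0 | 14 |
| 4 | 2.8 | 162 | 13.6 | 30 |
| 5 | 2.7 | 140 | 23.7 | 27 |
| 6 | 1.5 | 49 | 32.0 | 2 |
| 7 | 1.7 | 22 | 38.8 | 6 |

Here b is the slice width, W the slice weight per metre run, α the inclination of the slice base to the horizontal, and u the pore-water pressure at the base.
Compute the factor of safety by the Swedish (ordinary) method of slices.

Ordinary method of slices: FS = Σ[c'·Δl_i + (W_i cosα_i − u_i·Δl_i)·tanφ'] / Σ W_i sinα_i, with Δl_i = b_i / cosα_i.
Slice 1: Δl = 2.7/cos(-10.0°) = 2.742 m; N'_1 = 39·cos(-10.0°) − 3·2.742 = 30.2; c'Δl = 6.03; W sinα = -6.8
Slice 2: Δl = 1.9/cos(-2.0°) = 1.901 m; N'_2 = 66·cos(-2.0°) − 17·1.901 = 33.6; c'Δl = 4.18; W sinα = -2.3
Slice 3: Δl = 2.1/cos5.0° = 2.108 m; N'_3 = 100·cos5.0° − 14·2.108 = 70.1; c'Δl = 4.64; W sinα = 8.7
Slice 4: Δl = 2.8/cos13.6° = 2.881 m; N'_4 = 162·cos13.6° − 30·2.881 = 71.0; c'Δl = 6.34; W sinα = 38.1
Slice 5: Δl = 2.7/cos23.7° = 2.949 m; N'_5 = 140·cos23.7° − 27·2.949 = 48.6; c'Δl = 6.49; W sinα = 56.3
Slice 6: Δl = 1.5/cos32.0° = 1.769 m; N'_6 = 49·cos32.0° − 2·1.769 = 38.0; c'Δl = 3.89; W sinα = 26.0
Slice 7: Δl = 1.7/cos38.8° = 2.181 m; N'_7 = 22·cos38.8° − 6·2.181 = 4.1; c'Δl = 4.80; W sinα = 13.8
Σc'Δl = 36.4 kN/m; ΣN' = 295.6 kN/m; ΣW sinα = 133.8 kN/m
Resisting = 36.4 + 295.6·tan31.9° = 36.4 + 184.0 = 220.4 kN/m
FS = 220.4 / 133.8 = 1.648

FS = 1.65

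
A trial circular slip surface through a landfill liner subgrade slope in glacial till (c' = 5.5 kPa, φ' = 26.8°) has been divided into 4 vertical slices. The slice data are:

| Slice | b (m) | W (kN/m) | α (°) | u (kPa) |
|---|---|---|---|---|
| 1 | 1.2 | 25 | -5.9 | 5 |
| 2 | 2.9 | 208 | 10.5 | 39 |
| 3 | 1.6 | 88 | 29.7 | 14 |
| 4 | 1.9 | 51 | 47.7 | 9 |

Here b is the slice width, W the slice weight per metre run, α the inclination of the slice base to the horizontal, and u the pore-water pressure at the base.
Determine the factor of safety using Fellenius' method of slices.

FS = 1.14

Ordinary method of slices: FS = Σ[c'·Δl_i + (W_i cosα_i − u_i·Δl_i)·tanφ'] / Σ W_i sinα_i, with Δl_i = b_i / cosα_i.
Slice 1: Δl = 1.2/cos(-5.9°) = 1.206 m; N'_1 = 25·cos(-5.9°) − 5·1.206 = 18.8; c'Δl = 6.64; W sinα = -2.6
Slice 2: Δl = 2.9/cos10.5° = 2.949 m; N'_2 = 208·cos10.5° − 39·2.949 = 89.5; c'Δl = 16.22; W sinα = 37.9
Slice 3: Δl = 1.6/cos29.7° = 1.842 m; N'_3 = 88·cos29.7° − 14·1.842 = 50.7; c'Δl = 10.13; W sinα = 43.6
Slice 4: Δl = 1.9/cos47.7° = 2.823 m; N'_4 = 51·cos47.7° − 9·2.823 = 8.9; c'Δl = 15.53; W sinα = 37.7
Σc'Δl = 48.5 kN/m; ΣN' = 167.9 kN/m; ΣW sinα = 116.7 kN/m
Resisting = 48.5 + 167.9·tan26.8° = 48.5 + 84.8 = 133.3 kN/m
FS = 133.3 / 116.7 = 1.143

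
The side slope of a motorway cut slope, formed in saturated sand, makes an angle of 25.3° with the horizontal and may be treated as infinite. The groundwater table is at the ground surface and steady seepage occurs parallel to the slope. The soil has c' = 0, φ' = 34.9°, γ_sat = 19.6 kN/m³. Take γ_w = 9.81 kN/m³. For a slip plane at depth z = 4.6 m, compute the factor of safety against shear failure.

With seepage parallel to the slope and the water table at the surface, the effective normal stress on the slip plane uses the buoyant unit weight γ' = γ_sat − γ_w while the driving shear stress uses γ_sat:
FS = [c' + γ' z cos²β tanφ'] / [γ_sat z sinβ cosβ]
(For c' = 0 this reduces to FS = (γ'/γ_sat)·tanφ'/tanβ.)
γ' = 19.6 − 9.81 = 9.79 kN/m³
Numerator = 0.0 + 9.79·4.6·cos²25.3°·tan34.9° = 0.0 + 9.79·4.6·0.8174·0.6976 = 25.678 kPa
Denominator = 19.6·4.6·sin25.3°·cos25.3° = 19.6·4.6·0.4274·0.9041 = 34.835 kPa
FS = 25.678 / 34.835 = 0.737

FS = 0.74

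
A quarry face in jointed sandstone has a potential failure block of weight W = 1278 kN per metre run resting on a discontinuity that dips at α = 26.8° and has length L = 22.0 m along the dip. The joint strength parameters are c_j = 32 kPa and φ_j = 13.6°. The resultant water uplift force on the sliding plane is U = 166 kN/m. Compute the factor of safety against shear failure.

Resolving the block weight along and normal to the plane and applying the Mohr–Coulomb strength on the joint:
N' = W cosα − U = 1278·cos26.8° − 166 = 974.7 kN/m
Driving force T = W sinα = 1278·sin26.8° = 576.2 kN/m
Resisting force R = c_j·L + N'·tanφ_j = 32·22.0 + 974.7·tan13.6° = 704.0 + 235.8 = 939.8 kN/m
FS = R / T = 939.8 / 576.2 = 1.631

FS = 1.63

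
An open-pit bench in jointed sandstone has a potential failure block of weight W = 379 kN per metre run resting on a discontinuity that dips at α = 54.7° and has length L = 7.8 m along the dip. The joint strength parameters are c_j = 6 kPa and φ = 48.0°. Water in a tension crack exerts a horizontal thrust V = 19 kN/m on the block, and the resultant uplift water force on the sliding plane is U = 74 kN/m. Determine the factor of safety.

FS = 0.60

Resolving the block weight along and normal to the plane and applying the Mohr–Coulomb strength on the joint:
N' = W cosα − U − V sinα = 379·cos54.7° − 74 − 19·sin54.7° = 129.5 kN/m
Driving force T = W sinα + V cosα = 379·sin54.7° + 19·cos54.7° = 320.3 kN/m
Resisting force R = c_j·L + N'·tanφ = 6·7.8 + 129.5·tan48.0° = 46.8 + 143.8 = 190.6 kN/m
FS = R / T = 190.6 / 320.3 = 0.595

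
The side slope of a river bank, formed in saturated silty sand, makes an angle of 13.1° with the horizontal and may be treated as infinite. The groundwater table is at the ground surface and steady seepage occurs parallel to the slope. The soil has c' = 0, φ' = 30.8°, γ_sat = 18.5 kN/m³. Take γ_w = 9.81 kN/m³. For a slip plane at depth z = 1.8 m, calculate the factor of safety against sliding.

FS = 1.20

With seepage parallel to the slope and the water table at the surface, the effective normal stress on the slip plane uses the buoyant unit weight γ' = γ_sat − γ_w while the driving shear stress uses γ_sat:
FS = [c' + γ' z cos²β tanφ'] / [γ_sat z sinβ cosβ]
(For c' = 0 this reduces to FS = (γ'/γ_sat)·tanφ'/tanβ.)
γ' = 18.5 − 9.81 = 8.69 kN/m³
Numerator = 0.0 + 8.69·1.8·cos²13.1°·tan30.8° = 0.0 + 8.69·1.8·0.9486·0.5961 = 8.845 kPa
Denominator = 18.5·1.8·sin13.1°·cos13.1° = 18.5·1.8·0.2267·0.9740 = 7.351 kPa
FS = 8.845 / 7.351 = 1.203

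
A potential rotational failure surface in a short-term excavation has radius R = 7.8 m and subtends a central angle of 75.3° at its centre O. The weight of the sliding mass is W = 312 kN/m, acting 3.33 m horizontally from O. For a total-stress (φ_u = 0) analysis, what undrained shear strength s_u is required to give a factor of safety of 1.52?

s_u = 19.8 kPa

FS = s_u·L_a·R / (W·d), so s_u = FS·W·d / (L_a·R).
Arc length L_a = R·θ = 7.8·(75.3°·π/180) = 7.8·1.3142 = 10.25 m
s_u = 1.52·312·3.33 / (10.25·7.8) = 1579.2 / 79.96 = 19.75 kPa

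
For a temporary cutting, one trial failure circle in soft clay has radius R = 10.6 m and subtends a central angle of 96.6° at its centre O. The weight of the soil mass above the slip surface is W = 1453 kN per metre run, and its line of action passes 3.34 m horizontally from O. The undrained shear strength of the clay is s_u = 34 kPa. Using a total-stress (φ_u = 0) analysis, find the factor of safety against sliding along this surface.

FS = 1.33

Taking moments about the centre O, the resisting moment is provided by the undrained shear strength acting along the arc:
Arc length L_a = R·θ = 10.6·(96.6°·π/180) = 10.6·1.6860 = 17.87 m
M_R = s_u·L_a·R = 34·17.87·10.6 = 6440.9 kN·m/m
M_D = W·d = 1453·3.34 = 4853.0 kN·m/m
FS = M_R / M_D = 6440.9 / 4853.0 = 1.327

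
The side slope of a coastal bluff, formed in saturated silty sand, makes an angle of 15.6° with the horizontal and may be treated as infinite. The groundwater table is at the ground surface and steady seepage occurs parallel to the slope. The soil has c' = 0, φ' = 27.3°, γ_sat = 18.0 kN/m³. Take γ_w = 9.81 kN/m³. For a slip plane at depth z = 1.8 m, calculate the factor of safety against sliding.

FS = 0.84

With seepage parallel to the slope and the water table at the surface, the effective normal stress on the slip plane uses the buoyant unit weight γ' = γ_sat − γ_w while the driving shear stress uses γ_sat:
FS = [c' + γ' z cos²β tanφ'] / [γ_sat z sinβ cosβ]
(For c' = 0 this reduces to FS = (γ'/γ_sat)·tanφ'/tanβ.)
γ' = 18.0 − 9.81 = 8.19 kN/m³
Numerator = 0.0 + 8.19·1.8·cos²15.6°·tan27.3° = 0.0 + 8.19·1.8·0.9277·0.5161 = 7.059 kPa
Denominator = 18.0·1.8·sin15.6°·cos15.6° = 18.0·1.8·0.2689·0.9632 = 8.392 kPa
FS = 7.059 / 8.392 = 0.841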